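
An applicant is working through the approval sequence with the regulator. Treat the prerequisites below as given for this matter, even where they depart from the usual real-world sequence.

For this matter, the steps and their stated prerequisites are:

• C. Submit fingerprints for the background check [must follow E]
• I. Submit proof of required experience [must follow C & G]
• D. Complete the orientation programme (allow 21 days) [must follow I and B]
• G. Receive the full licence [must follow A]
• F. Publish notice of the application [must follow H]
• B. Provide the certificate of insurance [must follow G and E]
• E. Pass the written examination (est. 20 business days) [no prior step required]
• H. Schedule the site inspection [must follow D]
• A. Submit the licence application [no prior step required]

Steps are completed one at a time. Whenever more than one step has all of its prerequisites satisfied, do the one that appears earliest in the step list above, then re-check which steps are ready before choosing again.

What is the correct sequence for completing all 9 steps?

E, C, A, G, I, B, D, H, F

E and A have no prerequisites; E is listed earlier, so E is first.
Now C and A have their prerequisites met. C is listed earlier, so C next.
Next only A has its prerequisites met → A.
Next only G has its prerequisites met → G.
Now I and B have their prerequisites met. I is listed earlier, so I next.
B is the only step now ready → B.
D needed I and B, now all done → D.
H needed D, now all done → H.
Next only F has its prerequisites met → F.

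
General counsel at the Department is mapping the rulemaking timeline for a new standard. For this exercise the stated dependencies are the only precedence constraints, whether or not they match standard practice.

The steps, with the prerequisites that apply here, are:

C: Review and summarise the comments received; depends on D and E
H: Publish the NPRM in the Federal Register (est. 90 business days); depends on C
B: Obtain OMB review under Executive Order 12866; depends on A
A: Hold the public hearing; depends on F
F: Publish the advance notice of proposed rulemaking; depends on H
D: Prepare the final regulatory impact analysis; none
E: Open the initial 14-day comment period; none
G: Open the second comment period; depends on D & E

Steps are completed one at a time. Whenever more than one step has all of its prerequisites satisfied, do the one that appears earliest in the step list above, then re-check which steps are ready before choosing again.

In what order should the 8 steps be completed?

D, E, C, H, F, A, B, G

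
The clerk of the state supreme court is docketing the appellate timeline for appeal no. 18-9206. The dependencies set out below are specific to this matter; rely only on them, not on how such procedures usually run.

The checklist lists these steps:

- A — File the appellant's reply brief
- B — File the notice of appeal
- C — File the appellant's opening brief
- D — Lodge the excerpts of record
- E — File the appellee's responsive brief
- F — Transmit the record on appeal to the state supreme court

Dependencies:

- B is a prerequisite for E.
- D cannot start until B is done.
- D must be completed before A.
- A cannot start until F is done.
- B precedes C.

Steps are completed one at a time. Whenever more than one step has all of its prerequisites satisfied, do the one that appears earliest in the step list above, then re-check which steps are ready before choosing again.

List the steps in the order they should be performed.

Nothing is required for B and F. B is listed earlier → B first.
C, D and E now also ready, so the ready set is {C, D, E, F}; C is listed earlier → C.
D, E and F are all available; D is listed earlier → D.
E and F are both available; E is listed earlier → E.
F is the only step now ready → F.
A needed D and F, now all done → A.

B, C, D, E, F, A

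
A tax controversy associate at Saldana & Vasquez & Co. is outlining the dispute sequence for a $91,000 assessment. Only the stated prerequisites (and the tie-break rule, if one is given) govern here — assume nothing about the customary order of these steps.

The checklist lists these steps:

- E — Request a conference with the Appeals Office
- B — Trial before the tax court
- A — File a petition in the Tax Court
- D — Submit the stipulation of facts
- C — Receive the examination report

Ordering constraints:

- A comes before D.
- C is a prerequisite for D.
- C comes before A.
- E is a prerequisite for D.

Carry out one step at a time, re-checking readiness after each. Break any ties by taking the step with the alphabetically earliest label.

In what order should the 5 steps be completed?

Nothing is required for B, C and E. B has the earlier label → B first.
C and E are both available; C has the earlier label → C.
A now also ready, so the ready set is {A, E}; A has the earlier label → A.
Next only E has its prerequisites met → E.
D is the only step now ready → D.

B C A E D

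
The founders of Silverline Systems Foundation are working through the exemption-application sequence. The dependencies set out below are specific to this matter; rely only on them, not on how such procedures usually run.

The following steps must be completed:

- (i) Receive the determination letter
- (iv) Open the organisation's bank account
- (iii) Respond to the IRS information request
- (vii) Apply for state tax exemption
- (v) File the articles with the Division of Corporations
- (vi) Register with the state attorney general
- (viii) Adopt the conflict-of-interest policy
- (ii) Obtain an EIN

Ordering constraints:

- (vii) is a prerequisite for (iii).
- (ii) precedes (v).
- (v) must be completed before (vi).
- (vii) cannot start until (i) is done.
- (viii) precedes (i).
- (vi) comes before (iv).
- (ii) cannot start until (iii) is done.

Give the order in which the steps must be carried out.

(viii) (i) (vii) (iii) (ii) (v) (vi) (iv)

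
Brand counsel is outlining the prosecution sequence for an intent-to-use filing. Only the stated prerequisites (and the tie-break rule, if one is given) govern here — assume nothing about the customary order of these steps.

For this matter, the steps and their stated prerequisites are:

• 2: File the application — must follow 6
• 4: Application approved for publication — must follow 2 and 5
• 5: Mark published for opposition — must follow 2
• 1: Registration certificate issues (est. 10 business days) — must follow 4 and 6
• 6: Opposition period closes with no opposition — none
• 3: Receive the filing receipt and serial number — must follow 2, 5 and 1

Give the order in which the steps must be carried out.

6 2 5 4 1 3

6 is the only step with nothing outstanding, so it goes first.
2 needed 6, now all done → 2.
5 needed 2, now all done → 5.
4 needed 2 and 5, now all done → 4.
1 needed 4 and 6, now all done → 1.
Next only 3 has its prerequisites met → 3.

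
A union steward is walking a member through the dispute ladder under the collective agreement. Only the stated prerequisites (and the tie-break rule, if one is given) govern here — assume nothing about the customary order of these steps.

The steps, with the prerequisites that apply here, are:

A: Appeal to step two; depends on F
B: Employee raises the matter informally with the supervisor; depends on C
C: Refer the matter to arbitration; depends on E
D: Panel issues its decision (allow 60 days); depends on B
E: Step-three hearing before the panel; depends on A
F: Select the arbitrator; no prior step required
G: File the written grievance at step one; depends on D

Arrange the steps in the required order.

F A E C B D G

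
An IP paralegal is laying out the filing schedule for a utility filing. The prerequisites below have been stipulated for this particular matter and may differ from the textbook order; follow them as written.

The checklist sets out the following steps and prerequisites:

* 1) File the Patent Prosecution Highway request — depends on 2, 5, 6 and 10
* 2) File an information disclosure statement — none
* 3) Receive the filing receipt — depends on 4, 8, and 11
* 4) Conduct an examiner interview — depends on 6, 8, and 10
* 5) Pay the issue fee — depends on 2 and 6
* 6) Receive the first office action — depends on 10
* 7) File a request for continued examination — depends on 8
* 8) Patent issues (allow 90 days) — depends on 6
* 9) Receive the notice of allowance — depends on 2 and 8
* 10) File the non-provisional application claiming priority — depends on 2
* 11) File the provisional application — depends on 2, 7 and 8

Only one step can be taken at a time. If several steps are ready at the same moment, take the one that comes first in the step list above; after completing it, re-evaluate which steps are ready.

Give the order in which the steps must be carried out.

Only 2 has no prerequisites, so it is first.
10 is the only step now ready → 10.
6 needed 10, now all done → 6.
Ready: 5 and 8. 5 is listed earlier → 5.
Ready: 1 and 8. 1 is listed earlier → 1.
Next only 8 has its prerequisites met → 8.
Now 4, 7 and 9 have their prerequisites met. 4 is listed earlier, so 4 next.
Ready: 7 and 9. 7 is listed earlier → 7.
9 and 11 are both available; 9 is listed earlier → 9.
Next only 11 has its prerequisites met → 11.
3 needed 4, 8 and 11, now all done → 3.

2 → 10 → 6 → 5 → 1 → 8 → 4 → 7 → 9 → 11 → 3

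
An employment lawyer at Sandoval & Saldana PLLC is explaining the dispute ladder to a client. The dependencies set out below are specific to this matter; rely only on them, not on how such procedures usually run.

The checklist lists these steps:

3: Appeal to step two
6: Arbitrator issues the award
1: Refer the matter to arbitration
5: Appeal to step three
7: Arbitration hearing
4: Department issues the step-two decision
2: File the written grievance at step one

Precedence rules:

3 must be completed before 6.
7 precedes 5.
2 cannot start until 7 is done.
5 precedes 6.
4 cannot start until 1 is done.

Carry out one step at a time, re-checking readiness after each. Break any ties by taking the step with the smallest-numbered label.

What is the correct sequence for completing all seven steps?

1, 3 and 7 have no prerequisites; 1 has the earlier label, so 1 is first.
4 now also ready, so the ready set is {3, 4, 7}; 3 has the earlier label → 3.
Ready: 4 and 7. 4 has the earlier label → 4.
Next only 7 has its prerequisites met → 7.
2 and 5 are both available; 2 has the earlier label → 2.
5 is the only step now ready → 5.
Next only 6 has its prerequisites met → 6.

1 3 4 7 2 5 6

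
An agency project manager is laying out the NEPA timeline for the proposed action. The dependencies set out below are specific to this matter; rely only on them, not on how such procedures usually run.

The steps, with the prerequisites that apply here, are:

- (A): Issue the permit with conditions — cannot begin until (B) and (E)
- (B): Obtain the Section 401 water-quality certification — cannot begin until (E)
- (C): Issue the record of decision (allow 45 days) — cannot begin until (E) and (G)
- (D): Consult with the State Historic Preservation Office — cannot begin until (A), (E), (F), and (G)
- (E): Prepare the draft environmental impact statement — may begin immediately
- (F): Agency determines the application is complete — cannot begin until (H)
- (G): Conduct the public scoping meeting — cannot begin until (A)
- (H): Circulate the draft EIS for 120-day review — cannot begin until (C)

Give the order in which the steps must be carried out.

(E), (B), (A), (G), (C), (H), (F), (D)

(E) has no prerequisites → (E) first.
(B) needed (E), now all done → (B).
(A) needed (B) and (E), now all done → (A).
That leaves (G) as the only ready step → (G).
That leaves (C) as the only ready step → (C).
(H) is the only step now ready → (H).
Next only (F) has its prerequisites met → (F).
(D) needed (A), (E), (F) and (G), now all done → (D).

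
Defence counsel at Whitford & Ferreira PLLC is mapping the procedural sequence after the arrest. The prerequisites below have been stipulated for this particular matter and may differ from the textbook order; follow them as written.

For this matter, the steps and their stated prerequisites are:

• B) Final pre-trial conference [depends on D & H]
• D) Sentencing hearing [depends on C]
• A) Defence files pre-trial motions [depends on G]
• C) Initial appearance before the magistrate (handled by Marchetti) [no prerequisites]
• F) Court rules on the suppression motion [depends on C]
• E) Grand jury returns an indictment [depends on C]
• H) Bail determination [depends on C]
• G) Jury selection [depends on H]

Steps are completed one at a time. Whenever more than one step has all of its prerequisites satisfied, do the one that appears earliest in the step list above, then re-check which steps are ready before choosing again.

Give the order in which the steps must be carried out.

C is the only step with nothing outstanding, so it goes first.
D, F, E and H are all available; D is listed earlier → D.
F, E and H are all available; F is listed earlier → F.
E and H are both available; E is listed earlier → E.
That leaves H as the only ready step → H.
Now B and G have their prerequisites met. B is listed earlier, so B next.
G needed H, now all done → G.
A is the only step now ready → A.

C, D, F, E, H, B, G, A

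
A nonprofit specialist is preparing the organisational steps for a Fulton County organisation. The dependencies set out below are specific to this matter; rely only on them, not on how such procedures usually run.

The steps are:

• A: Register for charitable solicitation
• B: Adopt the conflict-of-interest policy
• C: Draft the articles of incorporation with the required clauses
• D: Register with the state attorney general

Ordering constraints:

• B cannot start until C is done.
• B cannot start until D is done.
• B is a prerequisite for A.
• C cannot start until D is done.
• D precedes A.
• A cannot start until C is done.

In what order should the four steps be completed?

D C B A

Only D has no prerequisites, so it is first.
C needed D, now all done → C.
B is the only step now ready → B.
A needed B, C and D, now all done → A.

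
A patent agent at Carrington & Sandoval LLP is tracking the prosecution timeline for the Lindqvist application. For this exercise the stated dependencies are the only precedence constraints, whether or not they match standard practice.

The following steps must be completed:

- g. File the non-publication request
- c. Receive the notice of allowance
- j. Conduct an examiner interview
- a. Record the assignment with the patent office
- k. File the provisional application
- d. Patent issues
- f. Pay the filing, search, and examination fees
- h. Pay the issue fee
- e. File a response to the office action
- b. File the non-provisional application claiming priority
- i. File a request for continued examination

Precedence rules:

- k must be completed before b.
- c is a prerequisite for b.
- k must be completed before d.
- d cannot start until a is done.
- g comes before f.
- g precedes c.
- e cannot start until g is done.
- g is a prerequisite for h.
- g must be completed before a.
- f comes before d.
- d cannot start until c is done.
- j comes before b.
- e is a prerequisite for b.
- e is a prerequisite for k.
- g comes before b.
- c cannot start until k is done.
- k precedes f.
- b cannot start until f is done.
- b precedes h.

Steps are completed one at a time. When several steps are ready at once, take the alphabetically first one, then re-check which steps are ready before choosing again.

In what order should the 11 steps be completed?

g, i and j have no prerequisites; g has the earlier label, so g is first.
a and e now also ready, so the ready set is {a, e, i, j}; a has the earlier label → a.
Now e, i and j have their prerequisites met. e has the earlier label, so e next.
i, j and k are all available; i has the earlier label → i.
j and k are both available; j has the earlier label → j.
Next only k has its prerequisites met → k.
Ready: c and f. c has the earlier label → c.
f needed g and k, now all done → f.
Ready: b and d. b has the earlier label → b.
d and h are both available; d has the earlier label → d.
h needed b and g, now all done → h.

g, a, e, i, j, k, c, f, b, d, h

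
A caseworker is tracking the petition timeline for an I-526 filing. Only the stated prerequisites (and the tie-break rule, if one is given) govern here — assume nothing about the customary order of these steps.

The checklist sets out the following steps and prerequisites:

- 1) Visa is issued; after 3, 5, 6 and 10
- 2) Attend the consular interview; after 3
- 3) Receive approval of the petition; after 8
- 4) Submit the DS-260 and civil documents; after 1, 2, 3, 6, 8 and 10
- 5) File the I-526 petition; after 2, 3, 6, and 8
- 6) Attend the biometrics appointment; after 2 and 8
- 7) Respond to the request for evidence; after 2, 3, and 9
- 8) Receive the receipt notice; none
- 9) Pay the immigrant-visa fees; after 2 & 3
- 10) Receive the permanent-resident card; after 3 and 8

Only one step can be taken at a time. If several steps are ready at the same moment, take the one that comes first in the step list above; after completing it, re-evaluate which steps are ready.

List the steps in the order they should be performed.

Only 8 has no prerequisites, so it is first.
3 needed 8, now all done → 3.
Ready: 2 and 10. 2 is listed earlier → 2.
6 and 9 now also ready, so the ready set is {6, 9, 10}; 6 is listed earlier → 6.
5 now also ready, so the ready set is {5, 9, 10}; 5 is listed earlier → 5.
Now 9 and 10 have their prerequisites met. 9 is listed earlier, so 9 next.
7 and 10 are both available; 7 is listed earlier → 7.
10 is the only step now ready → 10.
Next only 1 has its prerequisites met → 1.
4 needed 1, 2, 3, 6, 8 and 10, now all done → 4.

8, 3, 2, 6, 5, 9, 7, 10, 1, 4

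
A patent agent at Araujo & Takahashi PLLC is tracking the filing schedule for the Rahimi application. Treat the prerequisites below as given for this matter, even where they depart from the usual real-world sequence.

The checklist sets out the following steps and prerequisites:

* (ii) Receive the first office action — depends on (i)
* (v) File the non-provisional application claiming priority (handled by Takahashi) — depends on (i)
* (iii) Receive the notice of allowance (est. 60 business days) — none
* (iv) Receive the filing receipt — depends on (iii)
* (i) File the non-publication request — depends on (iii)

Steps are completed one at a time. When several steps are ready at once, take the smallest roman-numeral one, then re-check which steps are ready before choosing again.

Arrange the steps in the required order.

(iii) → (i) → (ii) → (iv) → (v)

Only (iii) has no prerequisites, so it is first.
(i) and (iv) are both available; (i) has the earlier label → (i).
(ii) and (v) now also ready, so the ready set is {(ii), (iv), (v)}; (ii) has the earlier label → (ii).
(iv) and (v) are both available; (iv) has the earlier label → (iv).
(v) is the only step now ready → (v).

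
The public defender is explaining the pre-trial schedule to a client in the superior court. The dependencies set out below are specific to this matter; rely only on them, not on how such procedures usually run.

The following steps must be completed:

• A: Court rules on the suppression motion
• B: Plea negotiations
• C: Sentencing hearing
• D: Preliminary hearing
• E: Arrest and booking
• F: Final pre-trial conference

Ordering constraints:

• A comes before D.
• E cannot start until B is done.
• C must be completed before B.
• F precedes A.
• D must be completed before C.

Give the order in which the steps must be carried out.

F, A, D, C, B, E

F is the only step with nothing outstanding, so it goes first.
A needed F, now all done → A.
D needed A, now all done → D.
C needed D, now all done → C.
That leaves B as the only ready step → B.
E is the only step now ready → E.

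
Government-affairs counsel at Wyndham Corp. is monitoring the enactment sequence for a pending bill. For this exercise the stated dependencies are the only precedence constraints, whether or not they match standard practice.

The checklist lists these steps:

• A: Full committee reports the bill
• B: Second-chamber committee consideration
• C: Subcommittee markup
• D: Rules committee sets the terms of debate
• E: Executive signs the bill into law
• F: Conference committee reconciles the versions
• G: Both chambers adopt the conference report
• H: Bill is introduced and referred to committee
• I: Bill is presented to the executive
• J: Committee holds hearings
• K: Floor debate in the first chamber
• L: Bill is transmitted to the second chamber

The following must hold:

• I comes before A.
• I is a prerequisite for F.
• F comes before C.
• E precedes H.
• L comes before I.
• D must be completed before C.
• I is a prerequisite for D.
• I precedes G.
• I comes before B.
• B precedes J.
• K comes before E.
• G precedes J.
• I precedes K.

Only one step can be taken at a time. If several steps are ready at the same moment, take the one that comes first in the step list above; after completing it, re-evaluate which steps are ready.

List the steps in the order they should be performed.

L I A B D F C G J K E H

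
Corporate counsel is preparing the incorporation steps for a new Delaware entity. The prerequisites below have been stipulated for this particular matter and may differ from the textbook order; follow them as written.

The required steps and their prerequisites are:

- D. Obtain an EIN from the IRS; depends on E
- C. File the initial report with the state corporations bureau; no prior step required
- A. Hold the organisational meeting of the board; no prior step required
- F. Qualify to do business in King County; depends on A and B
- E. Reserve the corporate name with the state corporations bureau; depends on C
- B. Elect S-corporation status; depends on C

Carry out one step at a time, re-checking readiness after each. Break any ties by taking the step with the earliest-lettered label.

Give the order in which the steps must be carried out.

Nothing is required for A and C. A has the earlier label → A first.
That leaves C as the only ready step → C.
B and E are both available; B has the earlier label → B.
E and F are both available; E has the earlier label → E.
Ready: D and F. D has the earlier label → D.
F is the only step now ready → F.

A C B E D F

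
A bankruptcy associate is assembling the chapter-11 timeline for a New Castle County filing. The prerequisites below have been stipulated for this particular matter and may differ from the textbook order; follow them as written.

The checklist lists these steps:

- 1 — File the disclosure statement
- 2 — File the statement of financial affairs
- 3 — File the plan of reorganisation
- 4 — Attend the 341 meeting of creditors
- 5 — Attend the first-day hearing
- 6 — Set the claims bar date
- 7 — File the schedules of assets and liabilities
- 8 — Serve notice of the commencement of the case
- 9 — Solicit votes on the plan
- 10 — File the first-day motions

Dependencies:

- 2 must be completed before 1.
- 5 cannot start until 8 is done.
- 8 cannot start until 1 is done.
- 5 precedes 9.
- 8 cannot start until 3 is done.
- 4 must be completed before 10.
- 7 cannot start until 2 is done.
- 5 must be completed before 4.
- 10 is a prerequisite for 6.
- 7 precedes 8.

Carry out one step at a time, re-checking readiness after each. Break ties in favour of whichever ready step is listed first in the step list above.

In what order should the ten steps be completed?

Nothing is required for 2 and 3. 2 is listed earlier → 2 first.
1 and 7 now also ready, so the ready set is {1, 3, 7}; 1 is listed earlier → 1.
Ready: 3 and 7. 3 is listed earlier → 3.
Next only 7 has its prerequisites met → 7.
8 needed 1, 3 and 7, now all done → 8.
5 is the only step now ready → 5.
4 and 9 are both available; 4 is listed earlier → 4.
10 now also ready, so the ready set is {9, 10}; 9 is listed earlier → 9.
Next only 10 has its prerequisites met → 10.
6 needed 10, now all done → 6.

2, 1, 3, 7, 8, 5, 4, 9, 10, 6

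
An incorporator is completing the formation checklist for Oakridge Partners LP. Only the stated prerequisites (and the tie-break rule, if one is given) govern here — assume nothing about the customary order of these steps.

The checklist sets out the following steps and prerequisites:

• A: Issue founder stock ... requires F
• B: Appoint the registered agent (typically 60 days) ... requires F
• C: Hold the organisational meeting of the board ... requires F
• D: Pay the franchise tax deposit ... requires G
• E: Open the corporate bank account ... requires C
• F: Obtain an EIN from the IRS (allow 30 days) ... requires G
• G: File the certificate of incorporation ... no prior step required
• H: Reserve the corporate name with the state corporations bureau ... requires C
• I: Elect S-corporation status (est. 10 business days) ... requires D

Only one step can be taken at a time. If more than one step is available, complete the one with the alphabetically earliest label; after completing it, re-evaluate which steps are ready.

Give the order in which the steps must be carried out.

G, D, F, A, B, C, E, H, I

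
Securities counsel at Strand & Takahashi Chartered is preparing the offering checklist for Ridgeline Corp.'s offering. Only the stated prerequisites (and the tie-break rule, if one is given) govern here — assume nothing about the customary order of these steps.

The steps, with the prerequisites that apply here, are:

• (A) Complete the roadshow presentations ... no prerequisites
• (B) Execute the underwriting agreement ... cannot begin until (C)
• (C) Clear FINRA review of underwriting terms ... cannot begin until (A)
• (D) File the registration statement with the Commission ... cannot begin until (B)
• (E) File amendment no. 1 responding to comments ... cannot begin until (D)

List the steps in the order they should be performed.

(A), (C), (B), (D), (E)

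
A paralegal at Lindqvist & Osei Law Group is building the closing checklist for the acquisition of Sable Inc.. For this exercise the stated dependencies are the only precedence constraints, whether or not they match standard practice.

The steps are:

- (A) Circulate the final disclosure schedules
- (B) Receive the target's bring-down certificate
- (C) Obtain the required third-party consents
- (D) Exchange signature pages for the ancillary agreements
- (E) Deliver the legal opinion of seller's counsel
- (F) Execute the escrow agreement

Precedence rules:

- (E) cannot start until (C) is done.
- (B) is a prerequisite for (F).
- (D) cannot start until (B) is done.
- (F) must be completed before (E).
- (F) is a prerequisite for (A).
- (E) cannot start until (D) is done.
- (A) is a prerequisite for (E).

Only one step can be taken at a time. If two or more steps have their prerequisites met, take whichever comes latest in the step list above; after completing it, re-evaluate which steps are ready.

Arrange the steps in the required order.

(C) and (B) have no prerequisites; (C) is listed later, so (C) is first.
That leaves (B) as the only ready step → (B).
(F) and (D) are both available; (F) is listed later → (F).
Ready: (D) and (A). (D) is listed later → (D).
That leaves (A) as the only ready step → (A).
Next only (E) has its prerequisites met → (E).

(C) (B) (F) (D) (A) (E)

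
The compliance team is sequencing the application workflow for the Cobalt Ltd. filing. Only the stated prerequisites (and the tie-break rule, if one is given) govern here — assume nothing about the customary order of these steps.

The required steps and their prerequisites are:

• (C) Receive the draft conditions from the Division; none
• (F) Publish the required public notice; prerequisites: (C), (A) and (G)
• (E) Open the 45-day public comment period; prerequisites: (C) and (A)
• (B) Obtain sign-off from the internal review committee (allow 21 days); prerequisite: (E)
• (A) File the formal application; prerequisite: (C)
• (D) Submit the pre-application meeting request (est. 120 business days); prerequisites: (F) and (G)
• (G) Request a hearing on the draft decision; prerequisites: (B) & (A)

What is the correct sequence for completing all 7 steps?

Only (C) has no prerequisites, so it is first.
(A) is the only step now ready → (A).
(E) needed (C) and (A), now all done → (E).
(B) is the only step now ready → (B).
(G) needed (B) and (A), now all done → (G).
(F) needed (C), (A) and (G), now all done → (F).
That leaves (D) as the only ready step → (D).

(C) → (A) → (E) → (B) → (G) → (F) → (D)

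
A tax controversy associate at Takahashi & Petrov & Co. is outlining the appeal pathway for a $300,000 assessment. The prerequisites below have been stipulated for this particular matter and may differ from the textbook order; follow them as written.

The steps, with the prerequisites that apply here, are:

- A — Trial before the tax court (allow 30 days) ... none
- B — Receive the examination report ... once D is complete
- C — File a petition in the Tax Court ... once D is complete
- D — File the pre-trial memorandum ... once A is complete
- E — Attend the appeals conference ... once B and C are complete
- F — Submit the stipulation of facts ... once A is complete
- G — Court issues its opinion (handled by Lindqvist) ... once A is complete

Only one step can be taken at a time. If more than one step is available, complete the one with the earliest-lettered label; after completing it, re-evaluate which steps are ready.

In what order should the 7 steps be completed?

A, D, B, C, E, F, G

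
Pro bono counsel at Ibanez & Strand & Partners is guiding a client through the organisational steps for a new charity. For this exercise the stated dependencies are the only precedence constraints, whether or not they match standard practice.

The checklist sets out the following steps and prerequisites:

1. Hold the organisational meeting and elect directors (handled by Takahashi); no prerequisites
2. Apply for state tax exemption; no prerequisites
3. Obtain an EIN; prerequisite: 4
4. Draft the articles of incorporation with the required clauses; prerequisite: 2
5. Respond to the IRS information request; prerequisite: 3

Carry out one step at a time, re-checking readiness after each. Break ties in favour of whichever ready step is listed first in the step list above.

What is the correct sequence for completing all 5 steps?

1 and 2 have no prerequisites; 1 is listed earlier, so 1 is first.
2 is the only step now ready → 2.
That leaves 4 as the only ready step → 4.
3 is the only step now ready → 3.
Next only 5 has its prerequisites met → 5.

1 → 2 → 4 → 3 → 5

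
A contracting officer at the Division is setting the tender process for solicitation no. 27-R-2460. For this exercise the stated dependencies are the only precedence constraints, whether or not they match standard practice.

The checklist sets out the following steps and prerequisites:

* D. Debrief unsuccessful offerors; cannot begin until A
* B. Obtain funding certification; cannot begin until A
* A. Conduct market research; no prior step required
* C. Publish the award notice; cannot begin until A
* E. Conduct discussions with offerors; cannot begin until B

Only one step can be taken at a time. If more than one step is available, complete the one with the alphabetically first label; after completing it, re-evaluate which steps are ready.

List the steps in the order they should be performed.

A has no prerequisites → A first.
Now B, C and D have their prerequisites met. B has the earlier label, so B next.
E now also ready, so the ready set is {C, D, E}; C has the earlier label → C.
D and E are both available; D has the earlier label → D.
E is the only step now ready → E.

A → B → C → D → E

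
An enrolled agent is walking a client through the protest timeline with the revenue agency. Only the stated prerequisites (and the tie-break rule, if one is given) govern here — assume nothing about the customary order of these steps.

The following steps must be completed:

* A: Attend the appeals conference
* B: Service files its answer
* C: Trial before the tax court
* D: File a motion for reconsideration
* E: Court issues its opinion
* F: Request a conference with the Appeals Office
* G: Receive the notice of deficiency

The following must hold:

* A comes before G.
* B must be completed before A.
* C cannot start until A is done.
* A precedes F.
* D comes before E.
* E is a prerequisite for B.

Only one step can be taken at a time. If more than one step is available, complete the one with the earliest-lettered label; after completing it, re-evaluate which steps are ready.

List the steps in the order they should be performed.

D has no prerequisites → D first.
That leaves E as the only ready step → E.
Next only B has its prerequisites met → B.
A needed B, now all done → A.
Now C, F and G have their prerequisites met. C has the earlier label, so C next.
Ready: F and G. F has the earlier label → F.
Next only G has its prerequisites met → G.

D E B A C F G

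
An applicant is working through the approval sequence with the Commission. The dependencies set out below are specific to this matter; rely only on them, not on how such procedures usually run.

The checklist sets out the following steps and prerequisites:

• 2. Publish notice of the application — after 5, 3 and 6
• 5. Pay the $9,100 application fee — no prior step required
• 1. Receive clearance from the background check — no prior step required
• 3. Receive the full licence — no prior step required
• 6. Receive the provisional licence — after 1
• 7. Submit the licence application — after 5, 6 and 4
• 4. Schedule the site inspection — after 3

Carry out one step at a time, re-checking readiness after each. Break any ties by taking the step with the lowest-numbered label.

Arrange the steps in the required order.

1, 3, 4, 5, 6, 2, 7

1, 3 and 5 have no prerequisites; 1 has the earlier label, so 1 is first.
6 now also ready, so the ready set is {3, 5, 6}; 3 has the earlier label → 3.
4 now also ready, so the ready set is {4, 5, 6}; 4 has the earlier label → 4.
Now 5 and 6 have their prerequisites met. 5 has the earlier label, so 5 next.
6 is the only step now ready → 6.
Now 2 and 7 have their prerequisites met. 2 has the earlier label, so 2 next.
7 needed 4, 5 and 6, now all done → 7.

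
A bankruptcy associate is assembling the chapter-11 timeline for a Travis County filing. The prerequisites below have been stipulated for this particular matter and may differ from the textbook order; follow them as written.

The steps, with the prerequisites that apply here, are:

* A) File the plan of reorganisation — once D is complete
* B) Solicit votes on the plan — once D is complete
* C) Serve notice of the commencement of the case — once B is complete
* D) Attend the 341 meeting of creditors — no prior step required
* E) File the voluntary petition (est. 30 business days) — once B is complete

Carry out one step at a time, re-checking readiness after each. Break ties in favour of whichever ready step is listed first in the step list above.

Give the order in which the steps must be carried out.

D, A, B, C, E

D is the only step with nothing outstanding, so it goes first.
Ready: A and B. A is listed earlier → A.
B needed D, now all done → B.
C and E are both available; C is listed earlier → C.
E is the only step now ready → E.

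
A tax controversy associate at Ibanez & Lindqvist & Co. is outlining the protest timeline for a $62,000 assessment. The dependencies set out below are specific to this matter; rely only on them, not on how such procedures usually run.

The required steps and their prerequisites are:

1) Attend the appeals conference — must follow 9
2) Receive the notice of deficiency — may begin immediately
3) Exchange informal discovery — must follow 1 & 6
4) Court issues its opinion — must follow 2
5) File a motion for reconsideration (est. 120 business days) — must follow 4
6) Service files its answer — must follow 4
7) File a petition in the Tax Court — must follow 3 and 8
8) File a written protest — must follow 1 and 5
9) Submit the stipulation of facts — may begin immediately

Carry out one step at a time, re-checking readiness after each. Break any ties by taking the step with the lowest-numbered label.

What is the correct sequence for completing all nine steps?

2 → 4 → 5 → 6 → 9 → 1 → 3 → 8 → 7

2 and 9 have no prerequisites; 2 has the earlier label, so 2 is first.
4 and 9 are both available; 4 has the earlier label → 4.
5, 6 and 9 are all available; 5 has the earlier label → 5.
6 and 9 are both available; 6 has the earlier label → 6.
Next only 9 has its prerequisites met → 9.
1 needed 9, now all done → 1.
Now 3 and 8 have their prerequisites met. 3 has the earlier label, so 3 next.
8 is the only step now ready → 8.
7 needed 3 and 8, now all done → 7.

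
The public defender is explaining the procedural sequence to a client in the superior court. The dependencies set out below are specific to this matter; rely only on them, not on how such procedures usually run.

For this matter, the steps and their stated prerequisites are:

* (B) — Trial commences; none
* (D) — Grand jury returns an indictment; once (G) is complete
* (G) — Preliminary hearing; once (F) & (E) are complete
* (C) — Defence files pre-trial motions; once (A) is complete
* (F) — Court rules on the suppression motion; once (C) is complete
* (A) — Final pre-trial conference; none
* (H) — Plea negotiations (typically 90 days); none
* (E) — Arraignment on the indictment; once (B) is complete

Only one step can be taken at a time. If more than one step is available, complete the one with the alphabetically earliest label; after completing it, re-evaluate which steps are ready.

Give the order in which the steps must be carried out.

(A), (B) and (H) have no prerequisites; (A) has the earlier label, so (A) is first.
(C) now also ready, so the ready set is {(B), (C), (H)}; (B) has the earlier label → (B).
(E) now also ready, so the ready set is {(C), (E), (H)}; (C) has the earlier label → (C).
(F) now also ready, so the ready set is {(E), (F), (H)}; (E) has the earlier label → (E).
Now (F) and (H) have their prerequisites met. (F) has the earlier label, so (F) next.
Ready: (G) and (H). (G) has the earlier label → (G).
(D) now also ready, so the ready set is {(D), (H)}; (D) has the earlier label → (D).
(H) is the only step now ready → (H).

(A), (B), (C), (E), (F), (G), (D), (H)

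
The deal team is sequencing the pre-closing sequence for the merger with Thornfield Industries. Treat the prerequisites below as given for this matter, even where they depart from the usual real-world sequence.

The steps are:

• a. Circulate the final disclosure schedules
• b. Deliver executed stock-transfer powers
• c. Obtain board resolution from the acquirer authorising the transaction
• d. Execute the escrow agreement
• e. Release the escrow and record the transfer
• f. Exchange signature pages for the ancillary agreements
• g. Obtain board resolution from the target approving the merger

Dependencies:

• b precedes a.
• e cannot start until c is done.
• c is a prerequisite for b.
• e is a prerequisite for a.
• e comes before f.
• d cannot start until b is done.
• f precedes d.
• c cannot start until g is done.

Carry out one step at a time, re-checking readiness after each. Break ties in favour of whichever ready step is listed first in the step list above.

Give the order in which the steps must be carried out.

Only g has no prerequisites, so it is first.
Next only c has its prerequisites met → c.
b and e are both available; b is listed earlier → b.
e needed c, now all done → e.
Now a and f have their prerequisites met. a is listed earlier, so a next.
f is the only step now ready → f.
d is the only step now ready → d.

g → c → b → e → a → f → d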